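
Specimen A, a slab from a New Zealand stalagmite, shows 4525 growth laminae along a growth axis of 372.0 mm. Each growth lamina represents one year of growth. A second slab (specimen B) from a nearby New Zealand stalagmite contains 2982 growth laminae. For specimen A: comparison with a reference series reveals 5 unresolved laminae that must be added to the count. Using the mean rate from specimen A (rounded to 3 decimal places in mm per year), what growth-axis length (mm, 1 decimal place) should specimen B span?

244.5 mm

Specimen A: true growth lamina count = 4525 + 5 = 4530.
A: Mean rate = 372.0 mm / 4530 years ≈ 0.082 mm/year.
For B, 0.082 mm/year × 2982 years = 244.5 mm.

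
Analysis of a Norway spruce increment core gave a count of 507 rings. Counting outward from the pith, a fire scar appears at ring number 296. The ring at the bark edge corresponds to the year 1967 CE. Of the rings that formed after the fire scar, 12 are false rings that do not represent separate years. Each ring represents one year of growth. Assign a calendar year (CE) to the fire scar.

1768 CE

Between ring 296 and the bark edge there are 507 − 296 = 211 rings.
Excluding 12 false rings: 211 − 12 = 199.
1967 − 199 = 1768 CE.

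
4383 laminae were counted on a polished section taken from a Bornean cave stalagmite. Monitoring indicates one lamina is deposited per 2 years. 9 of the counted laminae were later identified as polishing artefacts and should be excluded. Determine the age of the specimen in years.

8748 yr

Adjusted count: 4383 − 9 = 4374 laminae.
At 2 years per lamina, 4374 × 2 = 8748 years.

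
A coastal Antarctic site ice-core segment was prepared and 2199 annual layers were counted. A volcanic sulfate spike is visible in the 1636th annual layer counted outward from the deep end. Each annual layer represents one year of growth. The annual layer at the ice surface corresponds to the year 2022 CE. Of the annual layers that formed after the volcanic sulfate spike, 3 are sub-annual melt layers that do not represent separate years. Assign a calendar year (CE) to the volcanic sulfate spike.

Between annual layer 1636 and the ice surface there are 2199 − 1636 = 563 annual layers.
Excluding 3 false annual layers: 563 − 3 = 560.
Counting back 560 years from 2022 CE places the volcanic sulfate spike in 2022 − 560 = 1462 CE.

1462 CE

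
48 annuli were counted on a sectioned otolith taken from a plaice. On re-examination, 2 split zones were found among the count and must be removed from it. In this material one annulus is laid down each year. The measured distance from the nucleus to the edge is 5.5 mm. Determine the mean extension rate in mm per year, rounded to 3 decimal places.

0.120 mm per year

After corrections the count is 48 − 2 = 46 annuli.
5.5 mm over 46 years gives 5.5 / 46 ≈ 0.120 mm per year.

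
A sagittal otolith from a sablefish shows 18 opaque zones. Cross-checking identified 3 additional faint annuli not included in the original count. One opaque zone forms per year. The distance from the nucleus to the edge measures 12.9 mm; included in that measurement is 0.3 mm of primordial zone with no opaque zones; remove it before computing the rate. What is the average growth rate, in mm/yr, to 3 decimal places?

After corrections the count is 18 + 3 = 21 opaque zones.
Removing the 0.3 mm offcut leaves 12.9 − 0.3 = 12.6 mm.
12.6 mm over 21 years gives 12.6 / 21 ≈ 0.600 mm/yr.

0.600 mm/yr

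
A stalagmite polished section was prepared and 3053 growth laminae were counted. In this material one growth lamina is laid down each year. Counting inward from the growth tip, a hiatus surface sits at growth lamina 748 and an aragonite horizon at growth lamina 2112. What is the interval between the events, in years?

1364 years

The two markers are separated by 2112 − 748 = 1364 growth laminae.
That is 1364 years at one growth lamina per year.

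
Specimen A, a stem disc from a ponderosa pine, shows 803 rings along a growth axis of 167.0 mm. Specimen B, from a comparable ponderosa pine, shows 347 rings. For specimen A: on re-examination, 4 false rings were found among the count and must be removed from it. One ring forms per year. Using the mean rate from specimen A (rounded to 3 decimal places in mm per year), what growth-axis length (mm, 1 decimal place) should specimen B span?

72.5 mm

Specimen A: true ring count = 803 − 4 = 799.
A: Mean rate = 167.0 mm / 799 years ≈ 0.209 mm/year.
B's length ≈ 0.209 × 347 = 72.5 mm.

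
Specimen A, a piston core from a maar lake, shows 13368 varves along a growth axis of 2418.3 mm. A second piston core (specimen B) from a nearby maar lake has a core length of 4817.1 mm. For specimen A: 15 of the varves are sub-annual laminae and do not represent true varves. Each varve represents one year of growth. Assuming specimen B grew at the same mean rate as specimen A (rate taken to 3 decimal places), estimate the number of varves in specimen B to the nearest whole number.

26614 varves

Specimen A: correcting the raw count gives 13368 − 15 = 13353 true varves.
A: Mean rate = 2418.3 mm / 13353 years ≈ 0.181 mm per year.
For B, 4817.1 / 0.181 = 26613.81 years ≈ 26614 varves.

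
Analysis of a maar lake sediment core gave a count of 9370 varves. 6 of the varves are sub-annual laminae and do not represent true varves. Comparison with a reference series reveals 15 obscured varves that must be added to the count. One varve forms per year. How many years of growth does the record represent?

Adjusted count: 9370 − 6 + 15 = 9379 varves.
With a one-to-one varve periodicity this is 9379 years.

9379 years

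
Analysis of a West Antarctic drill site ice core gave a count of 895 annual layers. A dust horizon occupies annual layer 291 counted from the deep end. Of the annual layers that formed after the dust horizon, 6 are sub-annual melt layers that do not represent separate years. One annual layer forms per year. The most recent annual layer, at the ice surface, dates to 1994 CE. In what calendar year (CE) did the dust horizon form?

The dust horizon sits at annual layer 291 from the deep end, so 895 − 291 = 604 annual layers formed after it.
604 − 6 false = 598 true annual layers after the dust horizon.
Counting back 598 years from 1994 CE places the dust horizon in 1994 − 598 = 1396 CE.

1396 CE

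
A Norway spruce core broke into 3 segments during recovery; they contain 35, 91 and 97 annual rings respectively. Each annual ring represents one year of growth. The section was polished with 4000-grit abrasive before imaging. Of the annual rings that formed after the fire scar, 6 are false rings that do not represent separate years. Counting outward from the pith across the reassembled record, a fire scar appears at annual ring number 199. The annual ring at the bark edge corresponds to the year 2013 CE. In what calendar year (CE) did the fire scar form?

Total annual rings = 35 + 91 + 97 = 223.
223 − 199 = 24 annual rings lie beyond the fire scar toward the bark edge.
24 − 6 false = 18 true annual rings after the fire scar.
The annual ring at the bark edge is 2013 CE, so the fire scar dates to 2013 − 18 = 1995 CE.

1995 CE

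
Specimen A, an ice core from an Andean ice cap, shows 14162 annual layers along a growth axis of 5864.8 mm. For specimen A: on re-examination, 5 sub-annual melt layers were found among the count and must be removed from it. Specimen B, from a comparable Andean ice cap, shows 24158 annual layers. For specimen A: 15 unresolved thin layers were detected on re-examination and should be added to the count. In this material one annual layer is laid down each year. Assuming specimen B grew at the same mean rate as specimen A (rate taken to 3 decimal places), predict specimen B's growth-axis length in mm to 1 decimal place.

10001.4 mm

Specimen A: after corrections the count is 14162 − 5 + 15 = 14172 annual layers.
A: Mean rate = 5864.8 mm / 14172 years ≈ 0.414 mm/year.
B's length ≈ 0.414 × 24158 = 10001.4 mm.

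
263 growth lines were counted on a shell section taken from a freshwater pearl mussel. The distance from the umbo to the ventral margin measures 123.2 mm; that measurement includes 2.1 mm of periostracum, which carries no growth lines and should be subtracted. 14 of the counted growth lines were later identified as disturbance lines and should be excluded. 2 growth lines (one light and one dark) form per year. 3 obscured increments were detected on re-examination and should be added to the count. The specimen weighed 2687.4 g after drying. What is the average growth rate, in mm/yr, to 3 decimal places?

After corrections the count is 263 − 14 + 3 = 252 growth lines.
With 2 growth lines per year, 252 / 2 = 126 years.
Net length = 123.2 − 2.1 = 121.1 mm.
Mean rate = 121.1 mm / 126 years ≈ 0.961 mm/yr.

0.961 mm/yr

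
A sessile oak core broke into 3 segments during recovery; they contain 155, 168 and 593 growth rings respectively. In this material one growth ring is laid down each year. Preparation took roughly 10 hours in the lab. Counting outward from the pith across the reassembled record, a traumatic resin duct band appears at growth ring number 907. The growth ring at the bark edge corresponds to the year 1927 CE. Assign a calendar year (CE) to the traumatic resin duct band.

1918 CE

Total growth rings = 155 + 168 + 593 = 916.
Between growth ring 907 and the bark edge there are 916 − 907 = 9 growth rings.
The growth ring at the bark edge is 1927 CE, so the traumatic resin duct band dates to 1927 − 9 = 1918 CE.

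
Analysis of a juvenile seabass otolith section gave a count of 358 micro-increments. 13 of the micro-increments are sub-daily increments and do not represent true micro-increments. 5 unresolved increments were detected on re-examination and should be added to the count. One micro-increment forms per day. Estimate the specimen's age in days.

Adjusted count: 358 − 13 + 5 = 350 micro-increments.
At one micro-increment per day, that is 350 days.

350 days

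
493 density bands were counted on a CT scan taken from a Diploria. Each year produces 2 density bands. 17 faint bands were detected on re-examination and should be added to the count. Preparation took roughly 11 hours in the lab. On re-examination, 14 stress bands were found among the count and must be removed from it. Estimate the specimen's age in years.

248 yr

True density band count = 493 − 14 + 17 = 496.
Dividing by 2 density bands per year: 496 / 2 = 248 years.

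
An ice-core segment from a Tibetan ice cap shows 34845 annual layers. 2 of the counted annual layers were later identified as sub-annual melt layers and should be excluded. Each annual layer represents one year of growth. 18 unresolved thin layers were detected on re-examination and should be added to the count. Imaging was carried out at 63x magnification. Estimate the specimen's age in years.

After corrections the count is 34845 − 2 + 18 = 34861 annual layers.
At one annual layer per year, that is 34861 years.

34861 years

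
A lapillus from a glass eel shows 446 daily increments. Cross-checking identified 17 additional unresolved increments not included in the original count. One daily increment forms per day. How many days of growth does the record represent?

Correcting the raw count gives 446 + 17 = 463 true daily increments.
One daily increment per day makes the duration 463 days.

463 days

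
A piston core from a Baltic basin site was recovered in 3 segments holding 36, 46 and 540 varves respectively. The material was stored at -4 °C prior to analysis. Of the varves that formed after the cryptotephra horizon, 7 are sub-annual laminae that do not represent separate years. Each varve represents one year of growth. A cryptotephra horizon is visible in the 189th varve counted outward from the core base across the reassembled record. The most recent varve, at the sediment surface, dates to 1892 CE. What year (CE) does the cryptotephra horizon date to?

1466 CE

Total varves = 36 + 46 + 540 = 622.
Between varve 189 and the sediment surface there are 622 − 189 = 433 varves.
433 − 7 false = 426 true varves after the cryptotephra horizon.
Counting back 426 years from 1892 CE places the cryptotephra horizon in 1892 − 426 = 1466 CE.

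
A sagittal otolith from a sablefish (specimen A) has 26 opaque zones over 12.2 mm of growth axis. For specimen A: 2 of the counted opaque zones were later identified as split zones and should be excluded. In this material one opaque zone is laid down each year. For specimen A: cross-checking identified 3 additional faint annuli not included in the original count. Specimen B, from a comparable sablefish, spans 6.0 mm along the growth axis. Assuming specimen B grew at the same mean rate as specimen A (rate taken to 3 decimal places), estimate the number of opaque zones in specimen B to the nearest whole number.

Specimen A: true opaque zone count = 26 − 2 + 3 = 27.
A: Mean rate = 12.2 mm / 27 years ≈ 0.452 mm/yr.
For B, 6.0 / 0.452 = 13.27 years ≈ 13 opaque zones.

13 opaque zones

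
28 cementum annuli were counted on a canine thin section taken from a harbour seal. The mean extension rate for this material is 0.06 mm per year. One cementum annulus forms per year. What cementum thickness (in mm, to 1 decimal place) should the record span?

1.7 mm

28 years of growth are recorded.
Length ≈ 0.06 × 28 = 1.7 mm.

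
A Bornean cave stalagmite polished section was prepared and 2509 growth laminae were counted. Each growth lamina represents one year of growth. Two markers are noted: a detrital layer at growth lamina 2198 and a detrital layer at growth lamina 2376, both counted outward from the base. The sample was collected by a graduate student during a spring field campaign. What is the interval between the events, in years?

178 years

The two markers are separated by 2376 − 2198 = 178 growth laminae.
At one growth lamina per year, 178 years elapsed between them.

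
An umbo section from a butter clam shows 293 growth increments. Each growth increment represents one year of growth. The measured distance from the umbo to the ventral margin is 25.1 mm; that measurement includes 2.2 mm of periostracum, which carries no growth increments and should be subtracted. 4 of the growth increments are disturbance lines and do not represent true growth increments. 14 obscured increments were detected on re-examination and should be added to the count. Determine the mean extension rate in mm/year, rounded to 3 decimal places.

0.076 mm/year

After corrections the count is 293 − 4 + 14 = 303 growth increments.
Removing the 2.2 mm offcut leaves 25.1 − 2.2 = 22.9 mm.
Extension rate ≈ 22.9 / 303 = 0.076 mm/year.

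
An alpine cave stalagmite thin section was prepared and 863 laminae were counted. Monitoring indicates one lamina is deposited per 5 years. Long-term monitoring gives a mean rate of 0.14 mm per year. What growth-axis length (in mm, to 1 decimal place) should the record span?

At 5 years per lamina, 863 × 5 = 4315 years.
4315 years at 0.14 mm/year gives 0.14 × 4315 = 604.1 mm.

604.1 mm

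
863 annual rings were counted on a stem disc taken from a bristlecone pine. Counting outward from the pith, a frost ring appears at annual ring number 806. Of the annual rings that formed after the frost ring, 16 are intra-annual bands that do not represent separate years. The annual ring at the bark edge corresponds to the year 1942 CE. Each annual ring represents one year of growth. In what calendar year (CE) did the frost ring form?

Between annual ring 806 and the bark edge there are 863 − 806 = 57 annual rings.
57 − 16 false = 41 true annual rings after the frost ring.
The annual ring at the bark edge is 1942 CE, so the frost ring dates to 1942 − 41 = 1901 CE.

1901 CE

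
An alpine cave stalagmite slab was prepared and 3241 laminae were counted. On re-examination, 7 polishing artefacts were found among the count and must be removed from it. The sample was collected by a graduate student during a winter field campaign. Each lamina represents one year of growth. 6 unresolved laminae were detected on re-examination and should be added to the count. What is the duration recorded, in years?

3240 years

Adjusted count: 3241 − 7 + 6 = 3240 laminae.
At one lamina per year, that is 3240 years.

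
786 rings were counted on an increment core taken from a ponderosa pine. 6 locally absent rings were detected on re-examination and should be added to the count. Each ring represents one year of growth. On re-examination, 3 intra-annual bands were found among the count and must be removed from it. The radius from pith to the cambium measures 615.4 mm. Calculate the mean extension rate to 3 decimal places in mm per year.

True ring count = 786 − 3 + 6 = 789.
Mean rate = 615.4 mm / 789 years ≈ 0.780 mm per year.

0.780 mm per year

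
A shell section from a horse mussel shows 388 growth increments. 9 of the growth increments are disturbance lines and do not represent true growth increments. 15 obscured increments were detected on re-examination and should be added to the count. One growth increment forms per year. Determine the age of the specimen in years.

394 yr

Adjusted count: 388 − 9 + 15 = 394 growth increments.
With a one-to-one growth increment periodicity this is 394 years.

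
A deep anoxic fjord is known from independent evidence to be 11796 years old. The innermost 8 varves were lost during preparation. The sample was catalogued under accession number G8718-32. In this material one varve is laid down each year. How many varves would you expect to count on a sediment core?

One varve per year gives 11796 varves over 11796 years.
11796 − 8 missed = 11788 varves expected in the prepared section.

11788 varves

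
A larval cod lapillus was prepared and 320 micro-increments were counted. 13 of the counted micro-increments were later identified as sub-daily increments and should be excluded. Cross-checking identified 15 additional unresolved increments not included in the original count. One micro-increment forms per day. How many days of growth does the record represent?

322 days

Correcting the raw count gives 320 − 13 + 15 = 322 true micro-increments.
At one micro-increment per day, that is 322 days.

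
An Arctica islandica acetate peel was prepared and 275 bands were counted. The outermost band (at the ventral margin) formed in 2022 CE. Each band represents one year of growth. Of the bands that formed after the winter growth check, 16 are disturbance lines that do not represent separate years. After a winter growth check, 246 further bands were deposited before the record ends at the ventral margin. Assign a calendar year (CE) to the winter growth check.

1792 CE

246 bands post-date the winter growth check.
Removing the 16 false bands leaves 246 − 16 = 230 true bands beyond the winter growth check.
The band at the ventral margin is 2022 CE, so the winter growth check dates to 2022 − 230 = 1792 CE.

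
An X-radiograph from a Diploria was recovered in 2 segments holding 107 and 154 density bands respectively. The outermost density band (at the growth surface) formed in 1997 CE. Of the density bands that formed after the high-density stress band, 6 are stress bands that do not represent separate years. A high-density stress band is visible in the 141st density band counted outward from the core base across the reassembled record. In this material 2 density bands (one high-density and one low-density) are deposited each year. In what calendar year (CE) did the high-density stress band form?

1940 CE

Total density bands = 107 + 154 = 261.
The high-density stress band sits at density band 141 from the core base, so 261 − 141 = 120 density bands formed after it.
Excluding 6 false density bands: 120 − 6 = 114.
114 density bands at 2 per year is 114 / 2 = 57 years.
Counting back 57 years from 1997 CE places the high-density stress band in 1997 − 57 = 1940 CE.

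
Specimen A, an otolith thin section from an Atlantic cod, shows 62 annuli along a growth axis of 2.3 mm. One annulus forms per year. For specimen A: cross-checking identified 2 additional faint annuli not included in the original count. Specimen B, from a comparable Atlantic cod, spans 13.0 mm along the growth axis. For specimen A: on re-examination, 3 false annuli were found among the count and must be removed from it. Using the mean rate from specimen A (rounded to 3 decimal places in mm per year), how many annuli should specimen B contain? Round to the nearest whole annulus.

Specimen A: true annulus count = 62 − 3 + 2 = 61.
A: Mean rate = 2.3 mm / 61 years ≈ 0.038 mm/year.
For B, 13.0 / 0.038 = 342.11 years ≈ 342 annuli.

342 annuli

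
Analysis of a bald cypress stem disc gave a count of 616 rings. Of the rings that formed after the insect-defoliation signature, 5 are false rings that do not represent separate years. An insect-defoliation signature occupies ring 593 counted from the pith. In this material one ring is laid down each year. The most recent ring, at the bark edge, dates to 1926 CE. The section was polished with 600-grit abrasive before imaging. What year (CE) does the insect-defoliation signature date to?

1908 CE

616 − 593 = 23 rings lie beyond the insect-defoliation signature toward the bark edge.
23 − 5 false = 18 true rings after the insect-defoliation signature.
The ring at the bark edge is 1926 CE, so the insect-defoliation signature dates to 1926 − 18 = 1908 CE.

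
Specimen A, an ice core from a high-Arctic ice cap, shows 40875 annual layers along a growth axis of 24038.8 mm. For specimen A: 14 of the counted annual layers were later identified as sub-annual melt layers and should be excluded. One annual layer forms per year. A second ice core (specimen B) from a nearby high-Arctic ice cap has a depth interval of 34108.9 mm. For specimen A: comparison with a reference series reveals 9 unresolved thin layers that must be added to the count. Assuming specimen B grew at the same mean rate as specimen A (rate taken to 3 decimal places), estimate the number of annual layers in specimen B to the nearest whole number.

58008 annual layers

Specimen A: correcting the raw count gives 40875 − 14 + 9 = 40870 true annual layers.
A: Mean rate = 24038.8 mm / 40870 years ≈ 0.588 mm/year.
For B, 34108.9 / 0.588 = 58008.33 years ≈ 58008 annual layers.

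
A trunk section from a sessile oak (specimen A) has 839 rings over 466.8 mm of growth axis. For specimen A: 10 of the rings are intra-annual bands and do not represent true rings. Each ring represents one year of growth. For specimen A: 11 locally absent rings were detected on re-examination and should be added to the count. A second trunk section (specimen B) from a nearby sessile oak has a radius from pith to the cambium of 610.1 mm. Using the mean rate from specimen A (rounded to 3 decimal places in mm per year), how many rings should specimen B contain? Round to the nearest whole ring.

Specimen A: correcting the raw count gives 839 − 10 + 11 = 840 true rings.
A: 466.8 mm over 840 years gives 466.8 / 840 ≈ 0.556 mm/year.
For B, 610.1 / 0.556 = 1097.30 years ≈ 1097 rings.

1097 rings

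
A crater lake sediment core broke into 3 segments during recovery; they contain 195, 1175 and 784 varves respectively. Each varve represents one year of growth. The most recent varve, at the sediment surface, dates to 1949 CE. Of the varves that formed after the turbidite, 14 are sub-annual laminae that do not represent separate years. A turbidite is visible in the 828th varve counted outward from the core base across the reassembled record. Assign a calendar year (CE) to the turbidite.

Total varves = 195 + 1175 + 784 = 2154.
The turbidite sits at varve 828 from the core base, so 2154 − 828 = 1326 varves formed after it.
Excluding 14 false varves: 1326 − 14 = 1312.
1949 − 1312 = 637 CE.

637 CE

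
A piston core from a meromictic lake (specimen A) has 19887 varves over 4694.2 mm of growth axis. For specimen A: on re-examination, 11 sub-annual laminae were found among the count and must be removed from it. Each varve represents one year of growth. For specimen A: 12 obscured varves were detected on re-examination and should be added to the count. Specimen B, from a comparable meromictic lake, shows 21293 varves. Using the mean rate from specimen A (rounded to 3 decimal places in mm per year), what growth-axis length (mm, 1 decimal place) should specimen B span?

Specimen A: adjusted count: 19887 − 11 + 12 = 19888 varves.
A: Extension rate ≈ 4694.2 / 19888 = 0.236 mm/year.
Length of B = 0.236 × 21293 = 5025.1 mm.

5025.1 mm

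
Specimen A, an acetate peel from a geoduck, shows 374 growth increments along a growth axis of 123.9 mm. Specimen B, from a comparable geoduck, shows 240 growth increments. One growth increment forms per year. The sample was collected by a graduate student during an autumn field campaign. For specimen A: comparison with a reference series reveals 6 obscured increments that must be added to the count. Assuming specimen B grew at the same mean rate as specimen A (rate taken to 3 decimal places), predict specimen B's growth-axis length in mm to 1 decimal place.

Specimen A: true growth increment count = 374 + 6 = 380.
A: Extension rate ≈ 123.9 / 380 = 0.326 mm per year.
B's length ≈ 0.326 × 240 = 78.2 mm.

78.2 mm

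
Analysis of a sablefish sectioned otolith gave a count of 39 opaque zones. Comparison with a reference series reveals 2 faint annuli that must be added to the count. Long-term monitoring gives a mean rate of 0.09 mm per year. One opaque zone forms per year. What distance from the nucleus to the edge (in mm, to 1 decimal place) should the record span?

3.7 mm

After corrections the count is 39 + 2 = 41 opaque zones.
41 years at 0.09 mm/year gives 0.09 × 41 = 3.7 mm.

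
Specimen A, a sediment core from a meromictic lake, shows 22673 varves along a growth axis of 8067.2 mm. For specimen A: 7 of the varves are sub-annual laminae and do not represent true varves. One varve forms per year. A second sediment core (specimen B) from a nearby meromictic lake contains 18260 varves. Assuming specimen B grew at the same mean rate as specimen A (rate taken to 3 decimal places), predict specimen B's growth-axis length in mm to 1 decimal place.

6500.6 mm

Specimen A: correcting the raw count gives 22673 − 7 = 22666 true varves.
A: Extension rate ≈ 8067.2 / 22666 = 0.356 mm/yr.
For B, 0.356 mm/year × 18260 years = 6500.6 mm.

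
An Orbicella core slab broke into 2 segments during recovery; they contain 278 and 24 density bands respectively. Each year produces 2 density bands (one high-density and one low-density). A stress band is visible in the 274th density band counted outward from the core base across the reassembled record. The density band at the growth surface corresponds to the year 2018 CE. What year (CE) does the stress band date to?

Total density bands = 278 + 24 = 302.
302 − 274 = 28 density bands lie beyond the stress band toward the growth surface.
28 density bands at 2 per year is 28 / 2 = 14 years.
2018 − 14 = 2004 CE.

2004 CE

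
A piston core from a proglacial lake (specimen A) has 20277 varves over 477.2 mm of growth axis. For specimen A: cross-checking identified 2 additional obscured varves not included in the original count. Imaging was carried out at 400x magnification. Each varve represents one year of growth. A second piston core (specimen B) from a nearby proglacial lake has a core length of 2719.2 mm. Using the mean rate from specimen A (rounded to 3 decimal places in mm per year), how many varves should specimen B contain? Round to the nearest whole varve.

Specimen A: adjusted count: 20277 + 2 = 20279 varves.
A: Mean rate = 477.2 mm / 20279 years ≈ 0.024 mm/year.
B spans 2719.2 / 0.024 = 113300.00 years ≈ 113300 varves.

113300 varves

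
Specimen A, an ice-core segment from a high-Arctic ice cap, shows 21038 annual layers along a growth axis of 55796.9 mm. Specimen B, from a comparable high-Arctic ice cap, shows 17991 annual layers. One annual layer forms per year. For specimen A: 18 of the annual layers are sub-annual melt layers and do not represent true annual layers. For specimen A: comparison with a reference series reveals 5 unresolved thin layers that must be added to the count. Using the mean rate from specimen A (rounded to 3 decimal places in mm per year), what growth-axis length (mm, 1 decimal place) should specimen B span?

47748.1 mm

Specimen A: true annual layer count = 21038 − 18 + 5 = 21025.
A: 55796.9 mm over 21025 years gives 55796.9 / 21025 ≈ 2.654 mm/yr.
B's length ≈ 2.654 × 17991 = 47748.1 mm.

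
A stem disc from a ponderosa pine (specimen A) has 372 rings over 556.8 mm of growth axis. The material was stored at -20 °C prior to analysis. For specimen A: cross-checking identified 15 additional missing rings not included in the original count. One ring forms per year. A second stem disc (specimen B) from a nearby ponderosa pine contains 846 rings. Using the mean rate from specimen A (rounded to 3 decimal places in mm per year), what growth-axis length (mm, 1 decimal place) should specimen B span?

1217.4 mm

Specimen A: correcting the raw count gives 372 + 15 = 387 true rings.
A: Mean rate = 556.8 mm / 387 years ≈ 1.439 mm per year.
For B, 1.439 mm/year × 846 years = 1217.4 mm.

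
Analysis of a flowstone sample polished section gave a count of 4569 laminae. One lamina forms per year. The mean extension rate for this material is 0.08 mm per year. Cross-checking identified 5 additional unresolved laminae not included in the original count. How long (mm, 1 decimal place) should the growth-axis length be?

Correcting the raw count gives 4569 + 5 = 4574 true laminae.
Length ≈ 0.08 × 4574 = 365.9 mm.

365.9 mm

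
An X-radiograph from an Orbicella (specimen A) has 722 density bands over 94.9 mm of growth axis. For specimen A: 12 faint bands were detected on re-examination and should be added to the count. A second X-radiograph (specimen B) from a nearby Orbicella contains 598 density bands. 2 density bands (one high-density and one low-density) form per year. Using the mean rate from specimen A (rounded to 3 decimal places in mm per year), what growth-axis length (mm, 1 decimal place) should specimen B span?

77.4 mm

Specimen A: true density band count = 722 + 12 = 734.
Specimen A: 734 density bands at 2 per year is 734 / 2 = 367 years.
A: Extension rate ≈ 94.9 / 367 = 0.259 mm/yr.
Specimen B: dividing by 2 density bands per year: 598 / 2 = 299 years. Length of B = 0.259 × 299 = 77.4 mm.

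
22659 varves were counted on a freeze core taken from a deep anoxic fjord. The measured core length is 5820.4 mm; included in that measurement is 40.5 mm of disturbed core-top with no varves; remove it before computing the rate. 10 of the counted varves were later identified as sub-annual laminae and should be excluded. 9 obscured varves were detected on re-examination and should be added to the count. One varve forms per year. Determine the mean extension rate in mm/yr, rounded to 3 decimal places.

0.255 mm/yr

Correcting the raw count gives 22659 − 10 + 9 = 22658 true varves.
The growth record spans 5820.4 − 40.5 = 5779.9 mm.
Mean rate = 5779.9 mm / 22658 years ≈ 0.255 mm/yr.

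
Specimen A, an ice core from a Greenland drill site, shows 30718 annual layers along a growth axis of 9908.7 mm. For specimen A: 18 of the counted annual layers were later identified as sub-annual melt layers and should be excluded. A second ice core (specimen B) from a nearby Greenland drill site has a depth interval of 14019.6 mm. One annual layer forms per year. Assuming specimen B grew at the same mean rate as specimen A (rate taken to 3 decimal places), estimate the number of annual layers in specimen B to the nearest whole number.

43404 annual layers

Specimen A: after corrections the count is 30718 − 18 = 30700 annual layers.
A: 9908.7 mm over 30700 years gives 9908.7 / 30700 ≈ 0.323 mm per year.
For B, 14019.6 / 0.323 = 43404.33 years ≈ 43404 annual layers.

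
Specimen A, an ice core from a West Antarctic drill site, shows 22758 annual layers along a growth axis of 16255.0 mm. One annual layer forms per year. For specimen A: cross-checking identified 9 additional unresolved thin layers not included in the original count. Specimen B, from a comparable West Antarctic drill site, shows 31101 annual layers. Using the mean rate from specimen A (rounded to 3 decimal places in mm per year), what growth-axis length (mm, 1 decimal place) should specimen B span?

Specimen A: true annual layer count = 22758 + 9 = 22767.
A: Extension rate ≈ 16255.0 / 22767 = 0.714 mm/year.
B's length ≈ 0.714 × 31101 = 22206.1 mm.

22206.1 mm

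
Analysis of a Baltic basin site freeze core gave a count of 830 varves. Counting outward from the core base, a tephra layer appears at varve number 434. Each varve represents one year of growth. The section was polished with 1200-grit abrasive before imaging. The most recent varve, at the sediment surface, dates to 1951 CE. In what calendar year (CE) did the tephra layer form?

1555 CE

Between varve 434 and the sediment surface there are 830 − 434 = 396 varves.
1951 − 396 = 1555 CE.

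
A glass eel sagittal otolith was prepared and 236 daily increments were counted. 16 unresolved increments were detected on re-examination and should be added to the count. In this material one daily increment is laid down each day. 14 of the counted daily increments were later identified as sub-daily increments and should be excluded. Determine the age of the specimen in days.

238 days

Correcting the raw count gives 236 − 14 + 16 = 238 true daily increments.
One daily increment per day makes the duration 238 days.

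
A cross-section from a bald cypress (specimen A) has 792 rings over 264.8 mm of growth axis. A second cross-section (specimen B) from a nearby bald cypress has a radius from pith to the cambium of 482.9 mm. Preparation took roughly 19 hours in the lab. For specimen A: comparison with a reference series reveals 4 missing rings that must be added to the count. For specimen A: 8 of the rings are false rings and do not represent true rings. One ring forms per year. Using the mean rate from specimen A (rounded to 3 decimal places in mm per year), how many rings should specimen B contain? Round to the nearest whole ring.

1437 rings

Specimen A: true ring count = 792 − 8 + 4 = 788.
A: 264.8 mm over 788 years gives 264.8 / 788 ≈ 0.336 mm per year.
For B, 482.9 / 0.336 = 1437.20 years ≈ 1437 rings.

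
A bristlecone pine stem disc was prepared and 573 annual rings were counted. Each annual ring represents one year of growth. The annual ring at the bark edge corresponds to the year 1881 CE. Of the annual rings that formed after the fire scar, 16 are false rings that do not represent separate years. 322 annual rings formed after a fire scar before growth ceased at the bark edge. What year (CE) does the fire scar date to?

322 annual rings formed after the fire scar.
322 − 16 false = 306 true annual rings after the fire scar.
1881 − 306 = 1575 CE.

1575 CE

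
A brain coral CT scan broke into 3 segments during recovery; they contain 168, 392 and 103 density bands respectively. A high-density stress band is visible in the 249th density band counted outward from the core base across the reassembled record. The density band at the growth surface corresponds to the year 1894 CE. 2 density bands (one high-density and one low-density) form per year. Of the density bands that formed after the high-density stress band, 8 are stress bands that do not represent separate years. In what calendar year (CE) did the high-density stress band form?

1691 CE

Total density bands = 168 + 392 + 103 = 663.
663 − 249 = 414 density bands lie beyond the high-density stress band toward the growth surface.
Excluding 8 false density bands: 414 − 8 = 406.
Dividing by 2 density bands per year: 406 / 2 = 203 years.
The density band at the growth surface is 1894 CE, so the high-density stress band dates to 1894 − 203 = 1691 CE.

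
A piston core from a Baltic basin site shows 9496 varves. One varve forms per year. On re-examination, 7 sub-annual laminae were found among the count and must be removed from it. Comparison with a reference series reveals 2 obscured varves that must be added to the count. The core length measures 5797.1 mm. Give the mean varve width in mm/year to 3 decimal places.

0.611 mm/year

Correcting the raw count gives 9496 − 7 + 2 = 9491 true varves.
Extension rate ≈ 5797.1 / 9491 = 0.611 mm/year.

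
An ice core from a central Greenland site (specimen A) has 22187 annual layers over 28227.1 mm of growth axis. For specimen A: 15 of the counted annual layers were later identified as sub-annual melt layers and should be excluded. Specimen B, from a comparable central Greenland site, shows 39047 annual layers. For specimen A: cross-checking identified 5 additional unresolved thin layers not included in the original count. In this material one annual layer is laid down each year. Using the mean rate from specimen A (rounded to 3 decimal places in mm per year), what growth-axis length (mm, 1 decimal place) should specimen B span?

Specimen A: adjusted count: 22187 − 15 + 5 = 22177 annual layers.
A: Mean rate = 28227.1 mm / 22177 years ≈ 1.273 mm/yr.
Length of B = 1.273 × 39047 = 49706.8 mm.

49706.8 mm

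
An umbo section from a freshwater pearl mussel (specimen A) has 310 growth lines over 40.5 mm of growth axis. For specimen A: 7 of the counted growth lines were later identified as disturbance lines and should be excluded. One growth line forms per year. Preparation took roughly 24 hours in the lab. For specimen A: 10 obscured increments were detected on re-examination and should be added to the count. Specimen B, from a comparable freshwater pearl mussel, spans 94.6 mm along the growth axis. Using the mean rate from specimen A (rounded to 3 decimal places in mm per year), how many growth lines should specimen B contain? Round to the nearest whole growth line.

733 growth lines

Specimen A: true growth line count = 310 − 7 + 10 = 313.
A: Extension rate ≈ 40.5 / 313 = 0.129 mm/yr.
B spans 94.6 / 0.129 = 733.33 years ≈ 733 growth lines.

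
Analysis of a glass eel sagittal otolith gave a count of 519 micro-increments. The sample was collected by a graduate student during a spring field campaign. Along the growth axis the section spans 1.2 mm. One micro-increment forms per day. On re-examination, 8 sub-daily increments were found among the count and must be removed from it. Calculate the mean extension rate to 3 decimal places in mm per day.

Correcting the raw count gives 519 − 8 = 511 true micro-increments.
1.2 mm over 511 days gives 1.2 / 511 ≈ 0.002 mm per day.

0.002 mm per day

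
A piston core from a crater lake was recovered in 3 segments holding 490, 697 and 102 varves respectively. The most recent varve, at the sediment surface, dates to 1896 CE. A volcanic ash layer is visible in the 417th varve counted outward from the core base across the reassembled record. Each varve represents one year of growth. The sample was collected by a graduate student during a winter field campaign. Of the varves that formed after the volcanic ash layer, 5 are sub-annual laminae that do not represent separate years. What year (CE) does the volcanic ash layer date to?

1029 CE

Total varves = 490 + 697 + 102 = 1289.
1289 − 417 = 872 varves lie beyond the volcanic ash layer toward the sediment surface.
Removing the 5 false varves leaves 872 − 5 = 867 true varves beyond the volcanic ash layer.
Counting back 867 years from 1896 CE places the volcanic ash layer in 1896 − 867 = 1029 CE.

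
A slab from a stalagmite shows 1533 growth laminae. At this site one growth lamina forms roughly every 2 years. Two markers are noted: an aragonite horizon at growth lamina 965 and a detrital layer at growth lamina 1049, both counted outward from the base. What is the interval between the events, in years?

1049 − 965 = 84 growth laminae lie between the two events.
84 growth laminae at 2 years each span 84 × 2 = 168 years.

168 years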